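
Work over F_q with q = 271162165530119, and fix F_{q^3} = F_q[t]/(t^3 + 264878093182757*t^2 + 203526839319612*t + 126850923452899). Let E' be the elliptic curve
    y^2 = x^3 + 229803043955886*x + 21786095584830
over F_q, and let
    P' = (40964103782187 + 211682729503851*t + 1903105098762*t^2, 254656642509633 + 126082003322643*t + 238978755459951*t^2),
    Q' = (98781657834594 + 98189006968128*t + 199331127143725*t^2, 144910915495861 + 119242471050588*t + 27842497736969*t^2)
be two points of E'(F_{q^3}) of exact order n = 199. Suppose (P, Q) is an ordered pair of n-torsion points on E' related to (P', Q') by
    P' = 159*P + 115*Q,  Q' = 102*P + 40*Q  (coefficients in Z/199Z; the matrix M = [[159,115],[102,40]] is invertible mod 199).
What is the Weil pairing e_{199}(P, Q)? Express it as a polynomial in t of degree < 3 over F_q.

Since e_{199}(P,P)=e_{199}(Q,Q)=1 and e_{199}(Q,P)=e_{199}(P,Q)^{-1}, expanding e_{199}(159*P + 115*Q,102*P + 40*Q) leaves e(P,Q)^det(M).
So e_{199}(P,Q) = e_{199}(P',Q')^{133}, since 3*133 = 1 mod 199.
8-bit Miller (11000111) on E'/F_{271162165530119} with a'=229803043955886, b'=21786095584830: accumulate tangent/chord ratios at Q'+S and P'+S'.
The quotient is 266936357792032 + 111040978947004*t + 213935697991311*t^2.
Raise to 133: e(P,Q) = 45262661590777 + 148425825069461*t + 193630249902331*t^2 in mu_{199}.

45262661590777 + 148425825069461*t + 193630249902331*t^2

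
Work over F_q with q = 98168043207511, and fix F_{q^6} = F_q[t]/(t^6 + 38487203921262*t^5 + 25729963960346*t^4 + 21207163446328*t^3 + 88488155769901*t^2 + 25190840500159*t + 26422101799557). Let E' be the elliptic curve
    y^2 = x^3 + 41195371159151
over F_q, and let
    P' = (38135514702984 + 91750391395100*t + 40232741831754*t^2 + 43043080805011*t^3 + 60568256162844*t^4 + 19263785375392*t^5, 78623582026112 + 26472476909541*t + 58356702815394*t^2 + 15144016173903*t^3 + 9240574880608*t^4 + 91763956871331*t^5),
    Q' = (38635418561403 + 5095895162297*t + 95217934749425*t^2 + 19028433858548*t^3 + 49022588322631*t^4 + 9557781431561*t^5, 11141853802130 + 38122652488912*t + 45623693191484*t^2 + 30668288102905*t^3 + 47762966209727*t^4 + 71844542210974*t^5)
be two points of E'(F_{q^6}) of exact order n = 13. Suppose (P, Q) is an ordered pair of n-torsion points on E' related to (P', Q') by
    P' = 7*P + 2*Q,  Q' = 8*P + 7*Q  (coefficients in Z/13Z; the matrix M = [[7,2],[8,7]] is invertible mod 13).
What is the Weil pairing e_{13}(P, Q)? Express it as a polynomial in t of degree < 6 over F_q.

75035172313561 + 80693986913344*t + 52487930785731*t^2 + 13447634533159*t^3 + 46876131844255*t^4 + 86469075114655*t^5

Since e_{13}(P,P)=e_{13}(Q,Q)=1 and e_{13}(Q,P)=e_{13}(P,Q)^{-1}, expanding e_{13}(7*P + 2*Q,8*P + 7*Q) leaves e(P,Q)^det(M).
Hence e(P,Q) = e(P',Q')^{2} where 2 = 7^{-1} mod 13.
Double-and-add over 1101: 4-1 doublings, 3-1 additions; each step l_{T,T}/v_{2T} or l_{T,P'}/v at Q'+S for random S.
Result: e(P',Q') = 91092871508767 + 54948380906846*t + 75897459417534*t^2 + 47195472515376*t^3 + 70662248275477*t^4 + 20456572793664*t^5.
e_{13}(P,Q) = (91092871508767 + 54948380906846*t + 75897459417534*t^2 + 47195472515376*t^3 + 70662248275477*t^4 + 20456572793664*t^5)^{2} = 75035172313561 + 80693986913344*t + 52487930785731*t^2 + 13447634533159*t^3 + 46876131844255*t^4 + 86469075114655*t^5.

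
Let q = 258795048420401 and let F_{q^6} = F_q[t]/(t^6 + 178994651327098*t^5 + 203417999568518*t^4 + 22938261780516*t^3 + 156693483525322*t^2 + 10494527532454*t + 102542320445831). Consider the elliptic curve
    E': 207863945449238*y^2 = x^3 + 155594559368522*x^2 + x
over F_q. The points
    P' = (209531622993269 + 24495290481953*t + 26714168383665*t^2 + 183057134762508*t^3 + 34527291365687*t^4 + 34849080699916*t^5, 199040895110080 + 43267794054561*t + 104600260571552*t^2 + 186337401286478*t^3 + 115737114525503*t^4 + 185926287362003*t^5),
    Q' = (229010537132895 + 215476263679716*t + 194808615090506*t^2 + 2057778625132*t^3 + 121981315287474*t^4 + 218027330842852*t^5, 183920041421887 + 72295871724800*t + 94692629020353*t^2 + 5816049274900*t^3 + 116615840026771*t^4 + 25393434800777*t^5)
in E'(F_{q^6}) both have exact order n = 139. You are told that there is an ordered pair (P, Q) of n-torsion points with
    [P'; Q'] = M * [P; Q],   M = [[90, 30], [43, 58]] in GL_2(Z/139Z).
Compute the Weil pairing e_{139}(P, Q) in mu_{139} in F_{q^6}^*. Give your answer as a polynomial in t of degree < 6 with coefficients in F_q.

169998670380790 + 251005903713377*t + 43630022326747*t^2 + 221112909592258*t^3 + 251576276098835*t^4 + 29168594830891*t^5

The 139-Weil pairing on E[139] over F_{258795048420401} is alternating-bilinear: e_{139}(P',Q') = e_{139}(P,Q)^det(M).
Hence e(P,Q) = e(P',Q')^{11} where 11 = 38^{-1} mod 139.
(x,y)|->(14016896175403x+222584843106192,14016896175403y) sends E' to y^2=x^3+209894847576924*x+141859544287728.
8-bit Miller (10001011) on E'/F_{258795048420401} with a'=209894847576924, b'=141859544287728: accumulate tangent/chord ratios at Q'+S and P'+S'.
The quotient is 7339052611289 + 202625351885976*t + 91303863510828*t^2 + 178577459345446*t^3 + 243986481030893*t^4 + 176988265647536*t^5.
Finally e_{139}(P,Q) = 169998670380790 + 251005903713377*t + 43630022326747*t^2 + 221112909592258*t^3 + 251576276098835*t^4 + 29168594830891*t^5.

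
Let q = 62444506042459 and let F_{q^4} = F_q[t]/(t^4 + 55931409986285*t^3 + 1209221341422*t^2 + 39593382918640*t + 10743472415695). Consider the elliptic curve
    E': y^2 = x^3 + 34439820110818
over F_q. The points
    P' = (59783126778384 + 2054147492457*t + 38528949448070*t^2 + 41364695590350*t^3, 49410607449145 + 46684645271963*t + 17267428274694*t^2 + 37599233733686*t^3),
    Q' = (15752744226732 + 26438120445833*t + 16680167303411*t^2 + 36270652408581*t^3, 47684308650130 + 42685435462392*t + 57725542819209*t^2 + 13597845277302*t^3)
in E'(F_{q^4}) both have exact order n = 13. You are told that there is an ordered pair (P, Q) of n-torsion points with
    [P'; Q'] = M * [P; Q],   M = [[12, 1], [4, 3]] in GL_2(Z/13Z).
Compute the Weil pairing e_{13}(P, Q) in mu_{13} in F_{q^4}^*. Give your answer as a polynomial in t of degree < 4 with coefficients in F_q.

40493457518059 + 8334842366349*t + 51811797545941*t^2 + 5608059891724*t^3

e_{13}(aP+bQ,cP+dQ) = e_{13}(P,Q)^(ad-bc); with (a,b,c,d)=(12,1,4,3) this gives the det-13 law.
Hence e(P,Q) = e(P',Q')^{11} where 11 = 6^{-1} mod 13.
Double-and-add over 1101: 4-1 doublings, 3-1 additions; each step l_{T,T}/v_{2T} or l_{T,P'}/v at Q'+S for random S.
So e_{13}(P',Q') = 42468460426820 + 48070373677602*t + 59306896545540*t^2 + 26274406366752*t^3.
Hence e(P,Q) = 40493457518059 + 8334842366349*t + 51811797545941*t^2 + 5608059891724*t^3 in F_{62444506042459^4}^*.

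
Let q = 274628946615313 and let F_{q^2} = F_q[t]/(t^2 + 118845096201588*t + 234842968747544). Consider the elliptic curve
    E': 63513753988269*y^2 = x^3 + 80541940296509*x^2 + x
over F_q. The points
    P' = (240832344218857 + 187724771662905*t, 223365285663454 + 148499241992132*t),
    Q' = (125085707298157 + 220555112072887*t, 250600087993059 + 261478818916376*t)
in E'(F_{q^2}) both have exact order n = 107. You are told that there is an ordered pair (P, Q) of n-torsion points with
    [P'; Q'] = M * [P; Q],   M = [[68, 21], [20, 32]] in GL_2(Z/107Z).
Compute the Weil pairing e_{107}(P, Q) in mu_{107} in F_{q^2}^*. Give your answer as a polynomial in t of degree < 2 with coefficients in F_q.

125145288477650 + 84626994717922*t

Under M = [[68,21],[20,32]] in GL_2(Z/107), e_{107}(P',Q') = e_{107}(P,Q)^(68*32-21*20 mod 107).
68*32 - 21*20 = 1756; reduced mod 107: det = 44, inverse 90.
Montgomery->Weierstrass: x_W = 87041867282869*x+253002920239720, y_W=87041867282869*y on F_{274628946615313}; lands on y^2=x^3+177891852267905*x+22787723883926.
7-bit Miller (1101011) on E'/F_{274628946615313} with a'=177891852267905, b'=22787723883926: accumulate tangent/chord ratios at Q'+S and P'+S'.
Result: e(P',Q') = 127641210755411 + 219684292558409*t.
Thus e_{107}(P,Q) = 125145288477650 + 84626994717922*t.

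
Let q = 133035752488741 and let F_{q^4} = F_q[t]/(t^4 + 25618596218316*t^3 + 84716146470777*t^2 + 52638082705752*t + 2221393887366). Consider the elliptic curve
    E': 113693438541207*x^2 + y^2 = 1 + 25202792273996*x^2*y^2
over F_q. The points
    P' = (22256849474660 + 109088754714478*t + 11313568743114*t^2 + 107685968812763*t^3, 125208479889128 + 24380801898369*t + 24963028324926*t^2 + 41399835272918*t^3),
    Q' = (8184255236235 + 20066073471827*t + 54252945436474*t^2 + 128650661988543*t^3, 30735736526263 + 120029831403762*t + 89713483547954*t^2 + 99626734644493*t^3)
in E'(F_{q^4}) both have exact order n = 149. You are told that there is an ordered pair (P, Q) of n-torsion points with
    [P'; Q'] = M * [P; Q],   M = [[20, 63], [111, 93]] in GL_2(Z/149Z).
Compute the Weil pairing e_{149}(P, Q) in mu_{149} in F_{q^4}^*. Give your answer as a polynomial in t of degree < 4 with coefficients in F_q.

Alternating bilinearity on E[149] (values in mu_{149} in F_{133035752488741^4}) gives e(P',Q') = e(P,Q)^det(M).
det(M) mod 149 = 82; its inverse in (Z/149)^* is 20 (check: 82*20 mod 149 = 1).
Edwards->Montgomery: u=(1+y)/(1-y), v=u/x -> 40031331224384v^2=u^3+1014931505132u^2+u; then x_W=55381599688988u+45321997217324: y^2=x^3+114179442436592*x+47237347491588.
Double-and-add over 10010101: 8-1 doublings, 4-1 additions; each step l_{T,T}/v_{2T} or l_{T,P'}/v at Q'+S for random S.
Result: e(P',Q') = 34417790062117 + 44557623542349*t + 28425397405206*t^2 + 93329730530221*t^3.
e_{149}(P,Q) = (34417790062117 + 44557623542349*t + 28425397405206*t^2 + 93329730530221*t^3)^{20} = 30238282255157 + 54222369549313*t + 114350384420186*t^2 + 27481236988978*t^3.

30238282255157 + 54222369549313*t + 114350384420186*t^2 + 27481236988978*t^3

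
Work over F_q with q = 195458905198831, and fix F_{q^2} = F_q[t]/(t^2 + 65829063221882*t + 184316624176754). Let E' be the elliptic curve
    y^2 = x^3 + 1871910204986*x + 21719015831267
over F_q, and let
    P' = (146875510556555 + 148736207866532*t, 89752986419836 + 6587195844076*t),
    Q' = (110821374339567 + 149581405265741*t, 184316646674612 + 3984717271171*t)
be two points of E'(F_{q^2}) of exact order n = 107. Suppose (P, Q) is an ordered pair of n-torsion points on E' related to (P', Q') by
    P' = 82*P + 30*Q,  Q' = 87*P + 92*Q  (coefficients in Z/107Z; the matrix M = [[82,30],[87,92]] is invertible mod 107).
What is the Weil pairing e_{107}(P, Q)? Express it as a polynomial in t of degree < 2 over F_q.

172330358547081 + 103989619006837*t

e_{107}(aP+bQ,cP+dQ) = e_{107}(P,Q)^(ad-bc); with (a,b,c,d)=(82,30,87,92) this gives the det-107 law.
det(M) mod 107 = 12; its inverse in (Z/107)^* is 9 (check: 12*9 mod 107 = 1).
7-bit Miller (1101011) on E'/F_{195458905198831} with a'=1871910204986, b'=21719015831267: accumulate tangent/chord ratios at Q'+S and P'+S'.
So e_{107}(P',Q') = 48734078723458 + 147982407067603*t.
Finally e_{107}(P,Q) = 172330358547081 + 103989619006837*t.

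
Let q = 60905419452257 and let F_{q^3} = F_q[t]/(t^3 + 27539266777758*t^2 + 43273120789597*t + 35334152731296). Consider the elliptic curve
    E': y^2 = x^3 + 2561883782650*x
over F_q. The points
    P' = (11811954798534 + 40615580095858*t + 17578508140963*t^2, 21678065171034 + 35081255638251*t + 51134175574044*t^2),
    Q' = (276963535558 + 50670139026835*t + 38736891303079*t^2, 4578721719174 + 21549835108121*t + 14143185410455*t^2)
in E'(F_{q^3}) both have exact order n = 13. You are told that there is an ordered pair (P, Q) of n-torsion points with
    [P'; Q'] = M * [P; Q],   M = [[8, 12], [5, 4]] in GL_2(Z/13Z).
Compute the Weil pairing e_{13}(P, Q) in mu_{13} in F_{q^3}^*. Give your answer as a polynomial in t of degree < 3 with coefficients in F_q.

Under M = [[8,12],[5,4]] in GL_2(Z/13), e_{13}(P',Q') = e_{13}(P,Q)^(8*4-12*5 mod 13).
det(M) mod 13 = 11; its inverse in (Z/13)^* is 6 (check: 11*6 mod 13 = 1).
Double-and-add over 1101: 4-1 doublings, 3-1 additions; each step l_{T,T}/v_{2T} or l_{T,P'}/v at Q'+S for random S.
e_{13}(P',Q') = 20428013379370 + 44837351235491*t + 49353189952015*t^2.
Raise to 6: e(P,Q) = 55310489718306 + 46164150649408*t + 15420724667089*t^2 in mu_{13}.

55310489718306 + 46164150649408*t + 15420724667089*t^2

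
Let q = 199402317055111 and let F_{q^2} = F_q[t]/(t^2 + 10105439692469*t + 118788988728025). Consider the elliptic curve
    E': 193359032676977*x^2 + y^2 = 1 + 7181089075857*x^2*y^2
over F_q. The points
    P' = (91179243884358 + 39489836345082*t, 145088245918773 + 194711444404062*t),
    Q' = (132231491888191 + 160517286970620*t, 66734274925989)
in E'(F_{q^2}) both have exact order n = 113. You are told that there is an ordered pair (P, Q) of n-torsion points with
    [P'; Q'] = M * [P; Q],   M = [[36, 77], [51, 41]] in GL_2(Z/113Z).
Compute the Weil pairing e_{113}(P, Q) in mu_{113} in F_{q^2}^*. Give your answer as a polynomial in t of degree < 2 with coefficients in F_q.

99206942870718 + 35401286605709*t

e_{113} is bilinear + alternating on E[113], so e_{113}(36*P + 77*Q, 51*P + 41*Q) = e_{113}(P,Q)^(36*41-77*51).
Hence e(P,Q) = e(P',Q')^{42} where 42 = 35^{-1} mod 113.
Edwards a_E,d_E -> Montgomery A=5935273791379,B=132455995432503 -> Weierstrass 174968614138678,12520926732899 via alpha=166358231662213,beta=46544485900280.
n = 113 = (1110001)_2 (7 bits, wt 4); accumulate f_{113,P'}(Q'+S)/f_{113,P'}(S) along the 6-step ladder.
So e_{113}(P',Q') = 79906821995717 + 94478329604626*t.
Finally e_{113}(P,Q) = 99206942870718 + 35401286605709*t.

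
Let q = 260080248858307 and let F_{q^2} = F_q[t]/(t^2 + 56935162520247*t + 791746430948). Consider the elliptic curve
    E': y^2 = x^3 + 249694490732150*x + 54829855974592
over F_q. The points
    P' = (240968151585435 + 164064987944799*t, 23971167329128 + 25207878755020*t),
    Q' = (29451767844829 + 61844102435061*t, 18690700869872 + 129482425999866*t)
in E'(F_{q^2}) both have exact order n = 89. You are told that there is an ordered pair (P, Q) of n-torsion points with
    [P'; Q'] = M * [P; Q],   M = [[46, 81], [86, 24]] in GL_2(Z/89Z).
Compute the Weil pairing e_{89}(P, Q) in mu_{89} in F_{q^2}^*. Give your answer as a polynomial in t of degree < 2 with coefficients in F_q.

The 89-Weil pairing on E[89] over F_{260080248858307} is alternating-bilinear: e_{89}(P',Q') = e_{89}(P,Q)^det(M).
Hence e(P,Q) = e(P',Q')^{52} where 52 = 12^{-1} mod 89.
Miller loop for e_{89} over F_{260080248858307^2}: bits of 89 = 1011001; 6 double steps + 3 add steps, l/v at each.
So e_{89}(P',Q') = 152259842586101 + 225812570617870*t.
e_{89}(P,Q) = (152259842586101 + 225812570617870*t)^{52} = 135690567017042 + 181596281268903*t.

135690567017042 + 181596281268903*t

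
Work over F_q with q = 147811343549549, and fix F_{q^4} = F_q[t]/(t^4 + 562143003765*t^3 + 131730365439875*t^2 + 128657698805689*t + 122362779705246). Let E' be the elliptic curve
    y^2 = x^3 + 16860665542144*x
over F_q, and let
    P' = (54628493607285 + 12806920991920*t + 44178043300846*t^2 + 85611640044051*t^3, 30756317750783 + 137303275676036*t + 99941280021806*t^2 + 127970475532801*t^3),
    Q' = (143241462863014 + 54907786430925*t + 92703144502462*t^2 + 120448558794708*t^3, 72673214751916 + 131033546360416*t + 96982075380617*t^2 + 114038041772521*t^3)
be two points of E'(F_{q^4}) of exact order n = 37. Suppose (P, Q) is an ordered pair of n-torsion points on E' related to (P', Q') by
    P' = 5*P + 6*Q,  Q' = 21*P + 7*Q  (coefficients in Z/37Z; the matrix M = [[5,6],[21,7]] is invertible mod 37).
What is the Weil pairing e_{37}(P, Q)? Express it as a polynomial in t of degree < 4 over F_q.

32253275210935 + 24707374469381*t + 123973531885751*t^2 + 81361906504924*t^3

Under M = [[5,6],[21,7]] in GL_2(Z/37), e_{37}(P',Q') = e_{37}(P,Q)^(5*7-6*21 mod 37).
5*7 - 6*21 = -91; reduced mod 37: det = 20, inverse 13.
Miller loop for e_{37} over F_{147811343549549^4}: bits of 37 = 100101; 5 double steps + 2 add steps, l/v at each.
Result: e(P',Q') = 28577344752141 + 34471574530634*t + 8802340613344*t^2 + 24932047849817*t^3.
Raise to 13: e(P,Q) = 32253275210935 + 24707374469381*t + 123973531885751*t^2 + 81361906504924*t^3 in mu_{37}.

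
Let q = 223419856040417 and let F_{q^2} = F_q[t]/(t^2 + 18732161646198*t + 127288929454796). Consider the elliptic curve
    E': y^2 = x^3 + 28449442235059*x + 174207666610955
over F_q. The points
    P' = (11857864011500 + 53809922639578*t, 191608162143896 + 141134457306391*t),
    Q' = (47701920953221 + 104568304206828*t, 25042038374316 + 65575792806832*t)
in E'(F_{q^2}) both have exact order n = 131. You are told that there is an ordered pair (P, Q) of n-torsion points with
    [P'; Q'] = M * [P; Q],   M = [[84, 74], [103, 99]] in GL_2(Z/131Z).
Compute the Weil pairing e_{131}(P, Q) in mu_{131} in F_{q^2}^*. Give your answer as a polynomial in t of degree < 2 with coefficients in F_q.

54973034583424 + 47565262922507*t

Since e_{131}(P,P)=e_{131}(Q,Q)=1 and e_{131}(Q,P)=e_{131}(P,Q)^{-1}, expanding e_{131}(84*P + 74*Q,103*P + 99*Q) leaves e(P,Q)^det(M).
84*99 - 74*103 = 694; reduced mod 131: det = 39, inverse 84.
Run Miller on y^2=x^3+28449442235059*x+174207666610955 over F_{223419856040417}: ladder 10000011 (8 bits); e = f_P(D_Q)/f_Q(D_P).
The quotient is 132882384544089 + 110078203060386*t.
Finally e_{131}(P,Q) = 54973034583424 + 47565262922507*t.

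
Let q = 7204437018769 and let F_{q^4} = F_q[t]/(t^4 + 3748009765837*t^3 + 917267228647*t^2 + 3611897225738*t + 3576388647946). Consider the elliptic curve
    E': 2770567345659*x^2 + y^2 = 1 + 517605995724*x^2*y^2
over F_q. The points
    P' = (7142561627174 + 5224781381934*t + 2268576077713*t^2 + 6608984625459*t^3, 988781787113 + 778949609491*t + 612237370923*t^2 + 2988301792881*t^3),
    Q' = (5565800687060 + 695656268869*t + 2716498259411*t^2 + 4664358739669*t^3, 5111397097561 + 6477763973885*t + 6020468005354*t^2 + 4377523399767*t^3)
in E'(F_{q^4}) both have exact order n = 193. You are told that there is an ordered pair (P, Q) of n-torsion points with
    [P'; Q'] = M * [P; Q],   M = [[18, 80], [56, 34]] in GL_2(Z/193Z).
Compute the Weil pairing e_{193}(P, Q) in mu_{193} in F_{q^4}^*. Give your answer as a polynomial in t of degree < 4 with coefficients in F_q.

6837068018680 + 1115913264801*t + 6047026145747*t^2 + 5827915790529*t^3

e_{193} is bilinear + alternating on E[193], so e_{193}(18*P + 80*Q, 56*P + 34*Q) = e_{193}(P,Q)^(18*34-80*56).
det M = 18*34 - 80*56 = -3868 = 185 (mod 193); 185^{-1} = 24 (mod 193).
Edwards a_E,d_E -> Montgomery A=6150623787565,B=3434075693359 -> Weierstrass 5292685854000,6746348893303 via alpha=4150247399615,beta=2364349592176.
8-bit Miller (11000001) on E'/F_{7204437018769} with a'=5292685854000, b'=6746348893303: accumulate tangent/chord ratios at Q'+S and P'+S'.
The quotient is 7021673826000 + 5475841083809*t + 1074933643359*t^2 + 1446067400464*t^3.
Raise to 24: e(P,Q) = 6837068018680 + 1115913264801*t + 6047026145747*t^2 + 5827915790529*t^3 in mu_{193}.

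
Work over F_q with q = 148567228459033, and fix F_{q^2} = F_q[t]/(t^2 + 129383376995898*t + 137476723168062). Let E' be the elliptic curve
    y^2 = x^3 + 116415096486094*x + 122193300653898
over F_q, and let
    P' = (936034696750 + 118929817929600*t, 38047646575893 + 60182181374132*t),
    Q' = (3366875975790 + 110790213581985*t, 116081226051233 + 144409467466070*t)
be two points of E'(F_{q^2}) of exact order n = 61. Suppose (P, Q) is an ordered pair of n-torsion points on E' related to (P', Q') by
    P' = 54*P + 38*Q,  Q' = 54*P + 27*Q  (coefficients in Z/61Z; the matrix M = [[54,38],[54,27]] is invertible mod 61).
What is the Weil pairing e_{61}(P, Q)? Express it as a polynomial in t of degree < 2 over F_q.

e_{61}(aP+bQ,cP+dQ) = e_{61}(P,Q)^(ad-bc); with (a,b,c,d)=(54,38,54,27) this gives the det-61 law.
Inverting 16 mod 61: 42. Thus e_{61}(P,Q) = e(P',Q')^{42}.
6-bit Miller (111101) on E'/F_{148567228459033} with a'=116415096486094, b'=122193300653898: accumulate tangent/chord ratios at Q'+S and P'+S'.
So e_{61}(P',Q') = 31857844848862 + 21879387846798*t.
Raise to 42: e(P,Q) = 65615117480615 + 140371821118486*t in mu_{61}.

65615117480615 + 140371821118486*t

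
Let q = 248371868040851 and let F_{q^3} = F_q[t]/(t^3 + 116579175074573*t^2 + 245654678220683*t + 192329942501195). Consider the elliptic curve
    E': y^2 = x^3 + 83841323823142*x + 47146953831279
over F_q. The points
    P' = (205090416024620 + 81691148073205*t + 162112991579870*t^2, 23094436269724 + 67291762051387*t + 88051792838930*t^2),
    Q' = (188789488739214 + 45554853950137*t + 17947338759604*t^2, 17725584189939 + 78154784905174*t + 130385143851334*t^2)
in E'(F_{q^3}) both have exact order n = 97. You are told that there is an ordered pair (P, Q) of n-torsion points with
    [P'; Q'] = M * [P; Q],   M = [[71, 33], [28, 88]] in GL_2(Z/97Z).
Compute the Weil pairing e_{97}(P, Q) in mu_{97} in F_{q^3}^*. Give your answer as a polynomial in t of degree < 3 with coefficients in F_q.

The 97-Weil pairing on E[97] over F_{248371868040851} is alternating-bilinear: e_{97}(P',Q') = e_{97}(P,Q)^det(M).
Hence e(P,Q) = e(P',Q')^{44} where 44 = 86^{-1} mod 97.
7-bit Miller (1100001) on E'/F_{248371868040851} with a'=83841323823142, b'=47146953831279: accumulate tangent/chord ratios at Q'+S and P'+S'.
Result: e(P',Q') = 86479758858556 + 222319936188927*t + 8345897763241*t^2.
Raise to 44: e(P,Q) = 157285713452728 + 66392638000095*t + 166159520698098*t^2 in mu_{97}.

157285713452728 + 66392638000095*t + 166159520698098*t^2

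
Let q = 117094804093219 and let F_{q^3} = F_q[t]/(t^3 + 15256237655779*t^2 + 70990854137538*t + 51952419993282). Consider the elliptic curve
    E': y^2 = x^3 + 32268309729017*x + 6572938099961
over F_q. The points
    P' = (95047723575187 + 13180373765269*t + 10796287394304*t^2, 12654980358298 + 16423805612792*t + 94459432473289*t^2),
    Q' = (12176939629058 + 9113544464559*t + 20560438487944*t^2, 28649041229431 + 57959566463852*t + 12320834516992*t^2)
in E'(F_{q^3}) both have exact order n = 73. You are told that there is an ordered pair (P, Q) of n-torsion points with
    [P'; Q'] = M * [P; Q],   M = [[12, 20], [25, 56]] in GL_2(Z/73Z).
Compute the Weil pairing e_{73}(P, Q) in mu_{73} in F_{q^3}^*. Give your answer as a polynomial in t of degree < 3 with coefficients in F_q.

Under M = [[12,20],[25,56]] in GL_2(Z/73), e_{73}(P',Q') = e_{73}(P,Q)^(12*56-20*25 mod 73).
Inverting 26 mod 73: 59. Thus e_{73}(P,Q) = e(P',Q')^{59}.
n = 73 = (1001001)_2 (7 bits, wt 3); accumulate f_{73,P'}(Q'+S)/f_{73,P'}(S) along the 6-step ladder.
f_P(D_Q)/f_Q(D_P) = 75765639477067 + 86687943306731*t + 78773489989715*t^2.
e_{73}(P,Q) = (75765639477067 + 86687943306731*t + 78773489989715*t^2)^{59} = 5449519325169 + 49489735560695*t + 29416829983153*t^2.

5449519325169 + 49489735560695*t + 29416829983153*t^2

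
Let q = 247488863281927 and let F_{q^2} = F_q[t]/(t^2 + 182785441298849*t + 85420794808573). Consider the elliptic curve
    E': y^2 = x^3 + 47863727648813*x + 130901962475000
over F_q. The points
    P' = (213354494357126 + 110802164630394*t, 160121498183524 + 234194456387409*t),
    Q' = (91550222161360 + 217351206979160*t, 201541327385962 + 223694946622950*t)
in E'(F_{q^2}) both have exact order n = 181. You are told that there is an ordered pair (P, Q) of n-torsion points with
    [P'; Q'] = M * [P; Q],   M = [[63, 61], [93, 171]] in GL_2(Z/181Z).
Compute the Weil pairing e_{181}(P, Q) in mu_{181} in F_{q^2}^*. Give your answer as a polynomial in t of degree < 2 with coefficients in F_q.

247327607977936 + 3414664185935*t

e_{181} is bilinear + alternating on E[181], so e_{181}(63*P + 61*Q, 93*P + 171*Q) = e_{181}(P,Q)^(63*171-61*93).
Hence e(P,Q) = e(P',Q')^{17} where 17 = 32^{-1} mod 181.
Run Miller on y^2=x^3+47863727648813*x+130901962475000 over F_{247488863281927}: ladder 10110101 (8 bits); e = f_P(D_Q)/f_Q(D_P).
So e_{181}(P',Q') = 12214084221627 + 236859240596202*t.
e_{181}(P,Q) = (12214084221627 + 236859240596202*t)^{17} = 247327607977936 + 3414664185935*t.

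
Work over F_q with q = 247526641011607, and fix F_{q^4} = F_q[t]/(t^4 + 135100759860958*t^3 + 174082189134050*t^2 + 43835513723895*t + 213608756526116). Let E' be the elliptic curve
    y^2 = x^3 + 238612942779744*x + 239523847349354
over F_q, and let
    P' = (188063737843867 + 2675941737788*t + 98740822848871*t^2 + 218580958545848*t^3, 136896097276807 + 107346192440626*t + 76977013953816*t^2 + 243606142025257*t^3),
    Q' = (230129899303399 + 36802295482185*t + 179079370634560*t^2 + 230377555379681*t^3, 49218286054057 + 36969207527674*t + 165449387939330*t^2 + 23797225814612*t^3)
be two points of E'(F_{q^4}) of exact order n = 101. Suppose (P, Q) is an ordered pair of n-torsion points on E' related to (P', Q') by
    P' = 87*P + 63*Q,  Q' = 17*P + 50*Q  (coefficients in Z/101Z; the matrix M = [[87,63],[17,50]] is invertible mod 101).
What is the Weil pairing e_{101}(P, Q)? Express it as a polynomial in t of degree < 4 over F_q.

226172558533329 + 10755221528989*t + 184567237437966*t^2 + 13951556971333*t^3

e_{101} is bilinear + alternating on E[101], so e_{101}(87*P + 63*Q, 17*P + 50*Q) = e_{101}(P,Q)^(87*50-63*17).
So e_{101}(P,Q) = e_{101}(P',Q')^{43}, since 47*43 = 1 mod 101.
Miller loop for e_{101} over F_{247526641011607^4}: bits of 101 = 1100101; 6 double steps + 3 add steps, l/v at each.
Result: e(P',Q') = 245472854305680 + 41677968740663*t + 42877521379646*t^2 + 66880078532447*t^3.
Finally e_{101}(P,Q) = 226172558533329 + 10755221528989*t + 184567237437966*t^2 + 13951556971333*t^3.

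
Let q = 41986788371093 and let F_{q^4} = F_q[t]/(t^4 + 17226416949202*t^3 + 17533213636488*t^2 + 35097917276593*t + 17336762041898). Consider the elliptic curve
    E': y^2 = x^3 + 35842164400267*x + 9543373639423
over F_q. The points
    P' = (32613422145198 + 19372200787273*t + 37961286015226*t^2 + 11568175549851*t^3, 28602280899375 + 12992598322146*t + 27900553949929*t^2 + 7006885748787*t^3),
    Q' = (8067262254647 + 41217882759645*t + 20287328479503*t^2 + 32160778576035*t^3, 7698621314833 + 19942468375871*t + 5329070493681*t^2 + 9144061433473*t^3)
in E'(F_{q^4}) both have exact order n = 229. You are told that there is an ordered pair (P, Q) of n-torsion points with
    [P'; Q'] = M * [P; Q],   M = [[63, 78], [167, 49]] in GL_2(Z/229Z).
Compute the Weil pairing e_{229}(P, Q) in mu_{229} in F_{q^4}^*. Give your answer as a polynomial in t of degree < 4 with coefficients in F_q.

35349540531978 + 23826646269309*t + 16177929684947*t^2 + 17980403692255*t^3

Alternating bilinearity on E[229] (values in mu_{229} in F_{41986788371093^4}) gives e(P',Q') = e(P,Q)^det(M).
So e_{229}(P,Q) = e_{229}(P',Q')^{112}, since 137*112 = 1 mod 229.
n = 229 = (11100101)_2 (8 bits, wt 5); accumulate f_{229,P'}(Q'+S)/f_{229,P'}(S) along the 7-step ladder.
Miller gives e_{229}(P',Q') = 6995740115079 + 40988181556264*t + 15014710461310*t^2 + 21637262979209*t^3 in F_{41986788371093^4}.
Hence e(P,Q) = 35349540531978 + 23826646269309*t + 16177929684947*t^2 + 17980403692255*t^3 in F_{41986788371093^4}^*.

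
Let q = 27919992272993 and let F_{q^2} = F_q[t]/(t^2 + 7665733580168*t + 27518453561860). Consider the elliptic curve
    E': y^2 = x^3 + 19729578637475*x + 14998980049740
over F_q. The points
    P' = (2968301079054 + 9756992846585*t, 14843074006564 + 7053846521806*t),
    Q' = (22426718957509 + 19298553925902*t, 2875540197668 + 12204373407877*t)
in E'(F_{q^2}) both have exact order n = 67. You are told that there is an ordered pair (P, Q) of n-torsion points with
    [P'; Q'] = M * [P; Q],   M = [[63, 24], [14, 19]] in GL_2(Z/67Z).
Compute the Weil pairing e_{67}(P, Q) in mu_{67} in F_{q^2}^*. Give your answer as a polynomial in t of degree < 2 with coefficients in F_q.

6080545058472 + 17309600582801*t

The 67-Weil pairing on E[67] over F_{27919992272993} is alternating-bilinear: e_{67}(P',Q') = e_{67}(P,Q)^det(M).
det(M) mod 67 = 57; its inverse in (Z/67)^* is 20 (check: 57*20 mod 67 = 1).
Double-and-add over 1000011: 7-1 doublings, 3-1 additions; each step l_{T,T}/v_{2T} or l_{T,P'}/v at Q'+S for random S.
Result: e(P',Q') = 26872446456816 + 9426460940125*t.
(26872446456816 + 9426460940125*t)^{20} mod (27919992272993,f) = 6080545058472 + 17309600582801*t.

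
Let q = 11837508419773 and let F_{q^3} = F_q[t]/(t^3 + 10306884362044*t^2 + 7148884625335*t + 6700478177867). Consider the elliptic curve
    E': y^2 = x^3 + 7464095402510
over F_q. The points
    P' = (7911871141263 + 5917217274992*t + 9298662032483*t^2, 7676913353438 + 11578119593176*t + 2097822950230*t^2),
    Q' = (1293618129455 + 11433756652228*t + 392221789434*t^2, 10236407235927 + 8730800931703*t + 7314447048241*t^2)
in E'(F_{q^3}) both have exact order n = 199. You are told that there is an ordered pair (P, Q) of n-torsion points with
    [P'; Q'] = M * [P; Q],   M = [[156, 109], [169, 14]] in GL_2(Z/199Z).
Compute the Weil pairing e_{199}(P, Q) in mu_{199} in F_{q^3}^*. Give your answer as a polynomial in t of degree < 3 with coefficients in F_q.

e_{199} is bilinear + alternating on E[199], so e_{199}(156*P + 109*Q, 169*P + 14*Q) = e_{199}(P,Q)^(156*14-109*169).
156*14 - 109*169 = -16237; reduced mod 199: det = 81, inverse 86.
Miller loop for e_{199} over F_{11837508419773^3}: bits of 199 = 11000111; 7 double steps + 4 add steps, l/v at each.
Miller gives e_{199}(P',Q') = 676676343000 + 7393601987206*t + 5102036235984*t^2 in F_{11837508419773^3}.
e_{199}(P,Q) = (676676343000 + 7393601987206*t + 5102036235984*t^2)^{86} = 3412372738632 + 10024893725262*t + 7254706438185*t^2.

3412372738632 + 10024893725262*t + 7254706438185*t^2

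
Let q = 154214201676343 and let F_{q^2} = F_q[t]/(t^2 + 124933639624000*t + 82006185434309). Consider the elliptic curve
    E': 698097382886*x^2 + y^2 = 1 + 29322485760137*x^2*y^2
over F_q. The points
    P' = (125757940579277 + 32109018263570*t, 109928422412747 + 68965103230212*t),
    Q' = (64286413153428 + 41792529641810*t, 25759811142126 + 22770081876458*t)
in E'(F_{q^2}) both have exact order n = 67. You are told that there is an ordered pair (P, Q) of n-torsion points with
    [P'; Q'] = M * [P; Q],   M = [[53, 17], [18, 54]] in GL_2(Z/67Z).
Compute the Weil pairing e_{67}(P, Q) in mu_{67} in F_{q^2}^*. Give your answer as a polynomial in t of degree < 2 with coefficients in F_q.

Since e_{67}(P,P)=e_{67}(Q,Q)=1 and e_{67}(Q,P)=e_{67}(P,Q)^{-1}, expanding e_{67}(53*P + 17*Q,18*P + 54*Q) leaves e(P,Q)^det(M).
Inverting 10 mod 67: 47. Thus e_{67}(P,Q) = e(P',Q')^{47}.
Edwards a_E,d_E -> Montgomery A=116158597237672,B=9440405797508 -> Weierstrass 6314868122504,78819008196033 via alpha=133515265254123,beta=31397453324773.
Miller loop for e_{67} over F_{154214201676343^2}: bits of 67 = 1000011; 6 double steps + 2 add steps, l/v at each.
So e_{67}(P',Q') = 82714421664456 + 88615675408020*t.
(82714421664456 + 88615675408020*t)^{47} mod (154214201676343,f) = 36649262665463 + 55170403641799*t.

36649262665463 + 55170403641799*t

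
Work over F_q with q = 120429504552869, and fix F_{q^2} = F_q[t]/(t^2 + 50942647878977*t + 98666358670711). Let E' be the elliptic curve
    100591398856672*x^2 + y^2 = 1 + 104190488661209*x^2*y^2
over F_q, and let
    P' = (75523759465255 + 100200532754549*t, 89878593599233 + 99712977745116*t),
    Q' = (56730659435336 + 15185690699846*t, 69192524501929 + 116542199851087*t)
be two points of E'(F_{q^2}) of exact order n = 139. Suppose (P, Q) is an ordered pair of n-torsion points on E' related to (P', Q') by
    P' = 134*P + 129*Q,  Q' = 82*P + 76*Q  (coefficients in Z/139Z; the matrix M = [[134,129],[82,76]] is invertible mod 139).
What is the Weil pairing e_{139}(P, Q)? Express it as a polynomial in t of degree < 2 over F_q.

Under M = [[134,129],[82,76]] in GL_2(Z/139), e_{139}(P',Q') = e_{139}(P,Q)^(134*76-129*82 mod 139).
134*76 - 129*82 = -394; reduced mod 139: det = 23, inverse 133.
Edwards->Montgomery: u=(1+y)/(1-y), v=u/x -> 62292888556113v^2=u^3+8166687227913u^2+u; then x_W=29207603687083u+94345066862748: y^2=x^3+23513339587176*x+74913525784218.
Build f_{139,P'} and f_{139,Q'} via the 8-bit ladder of 139=10001011_2; evaluate at shifted divisors; quotient in F_{120429504552869^2}.
The quotient is 93130740009787 + 116725032326074*t.
Raise to 133: e(P,Q) = 18329518734487 + 112330555081404*t in mu_{139}.

18329518734487 + 112330555081404*t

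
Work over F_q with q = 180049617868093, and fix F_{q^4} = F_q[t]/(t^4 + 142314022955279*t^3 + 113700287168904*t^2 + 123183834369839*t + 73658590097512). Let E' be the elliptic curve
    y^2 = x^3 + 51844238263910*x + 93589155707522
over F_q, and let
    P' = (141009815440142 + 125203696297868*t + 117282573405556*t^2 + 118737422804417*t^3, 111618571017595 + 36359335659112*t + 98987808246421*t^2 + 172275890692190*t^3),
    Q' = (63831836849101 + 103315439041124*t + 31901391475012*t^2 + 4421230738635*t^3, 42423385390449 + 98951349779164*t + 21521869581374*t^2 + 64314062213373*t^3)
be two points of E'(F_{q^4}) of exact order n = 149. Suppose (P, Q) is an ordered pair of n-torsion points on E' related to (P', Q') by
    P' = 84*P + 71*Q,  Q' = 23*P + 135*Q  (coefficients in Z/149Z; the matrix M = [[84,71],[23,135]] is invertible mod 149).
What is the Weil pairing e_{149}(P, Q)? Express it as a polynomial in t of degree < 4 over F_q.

e_{149} is bilinear + alternating on E[149], so e_{149}(84*P + 71*Q, 23*P + 135*Q) = e_{149}(P,Q)^(84*135-71*23).
Hence e(P,Q) = e(P',Q')^{61} where 61 = 22^{-1} mod 149.
8-bit Miller (10010101) on E'/F_{180049617868093} with a'=51844238263910, b'=93589155707522: accumulate tangent/chord ratios at Q'+S and P'+S'.
f_P(D_Q)/f_Q(D_P) = 91027867885356 + 30044968322960*t + 161514330158093*t^2 + 63594564116592*t^3.
Thus e_{149}(P,Q) = 74914418352896 + 101547243546890*t + 168226240306768*t^2 + 62500913986678*t^3.

74914418352896 + 101547243546890*t + 168226240306768*t^2 + 62500913986678*t^3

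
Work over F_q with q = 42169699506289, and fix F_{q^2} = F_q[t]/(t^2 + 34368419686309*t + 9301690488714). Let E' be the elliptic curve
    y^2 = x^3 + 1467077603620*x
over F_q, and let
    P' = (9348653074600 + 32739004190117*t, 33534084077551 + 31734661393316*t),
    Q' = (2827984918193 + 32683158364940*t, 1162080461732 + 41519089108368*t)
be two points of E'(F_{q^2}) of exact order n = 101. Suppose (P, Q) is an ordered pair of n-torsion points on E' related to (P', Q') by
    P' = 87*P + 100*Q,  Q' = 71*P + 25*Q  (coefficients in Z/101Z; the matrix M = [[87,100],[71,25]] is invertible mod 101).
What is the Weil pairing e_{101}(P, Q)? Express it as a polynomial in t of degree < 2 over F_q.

e_{101}(aP+bQ,cP+dQ) = e_{101}(P,Q)^(ad-bc); with (a,b,c,d)=(87,100,71,25) this gives the det-101 law.
det(M) mod 101 = 24; its inverse in (Z/101)^* is 80 (check: 24*80 mod 101 = 1).
Build f_{101,P'} and f_{101,Q'} via the 7-bit ladder of 101=1100101_2; evaluate at shifted divisors; quotient in F_{42169699506289^2}.
The quotient is 10822476830084 + 33518865444396*t.
(10822476830084 + 33518865444396*t)^{80} mod (42169699506289,f) = 21046699518127 + 39579337689702*t.

21046699518127 + 39579337689702*t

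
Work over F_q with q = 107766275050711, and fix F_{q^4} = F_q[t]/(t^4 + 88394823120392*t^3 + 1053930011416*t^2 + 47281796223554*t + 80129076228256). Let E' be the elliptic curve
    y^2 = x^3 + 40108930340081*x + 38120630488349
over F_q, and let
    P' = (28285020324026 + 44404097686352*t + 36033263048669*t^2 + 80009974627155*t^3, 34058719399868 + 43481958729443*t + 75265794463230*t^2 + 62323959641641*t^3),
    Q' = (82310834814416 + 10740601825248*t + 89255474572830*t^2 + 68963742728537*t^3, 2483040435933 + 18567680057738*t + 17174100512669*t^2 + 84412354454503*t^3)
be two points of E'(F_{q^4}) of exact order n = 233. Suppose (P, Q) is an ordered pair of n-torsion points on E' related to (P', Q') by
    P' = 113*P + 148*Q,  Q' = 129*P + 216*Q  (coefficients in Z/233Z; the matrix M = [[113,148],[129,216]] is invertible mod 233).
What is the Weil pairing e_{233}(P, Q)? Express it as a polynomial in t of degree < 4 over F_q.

851685177814 + 33997564410334*t + 35228311226159*t^2 + 32012035389364*t^3

The 233-Weil pairing on E[233] over F_{107766275050711} is alternating-bilinear: e_{233}(P',Q') = e_{233}(P,Q)^det(M).
det(M) mod 233 = 190; its inverse in (Z/233)^* is 65 (check: 190*65 mod 233 = 1).
Double-and-add over 11101001: 8-1 doublings, 5-1 additions; each step l_{T,T}/v_{2T} or l_{T,P'}/v at Q'+S for random S.
f_P(D_Q)/f_Q(D_P) = 100366018424265 + 83704482604258*t + 86787112466353*t^2 + 1695418984300*t^3.
Raise to 65: e(P,Q) = 851685177814 + 33997564410334*t + 35228311226159*t^2 + 32012035389364*t^3 in mu_{233}.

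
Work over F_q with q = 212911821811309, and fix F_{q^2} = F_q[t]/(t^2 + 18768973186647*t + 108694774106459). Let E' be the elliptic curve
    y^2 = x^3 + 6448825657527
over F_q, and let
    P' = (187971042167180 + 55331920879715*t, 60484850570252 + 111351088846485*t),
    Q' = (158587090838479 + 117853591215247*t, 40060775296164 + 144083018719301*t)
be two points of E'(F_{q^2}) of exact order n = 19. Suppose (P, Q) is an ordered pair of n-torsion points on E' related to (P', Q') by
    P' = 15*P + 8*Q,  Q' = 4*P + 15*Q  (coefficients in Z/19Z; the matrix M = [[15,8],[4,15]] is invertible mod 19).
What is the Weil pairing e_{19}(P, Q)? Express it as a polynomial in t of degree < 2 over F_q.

74139606307019 + 25736406486147*t

Alternating bilinearity on E[19] (values in mu_{19} in F_{212911821811309^2}) gives e(P',Q') = e(P,Q)^det(M).
Hence e(P,Q) = e(P',Q')^{13} where 13 = 3^{-1} mod 19.
Build f_{19,P'} and f_{19,Q'} via the 5-bit ladder of 19=10011_2; evaluate at shifted divisors; quotient in F_{212911821811309^2}.
e_{19}(P',Q') = 180670685977518 + 189608052203596*t.
(180670685977518 + 189608052203596*t)^{13} mod (212911821811309,f) = 74139606307019 + 25736406486147*t.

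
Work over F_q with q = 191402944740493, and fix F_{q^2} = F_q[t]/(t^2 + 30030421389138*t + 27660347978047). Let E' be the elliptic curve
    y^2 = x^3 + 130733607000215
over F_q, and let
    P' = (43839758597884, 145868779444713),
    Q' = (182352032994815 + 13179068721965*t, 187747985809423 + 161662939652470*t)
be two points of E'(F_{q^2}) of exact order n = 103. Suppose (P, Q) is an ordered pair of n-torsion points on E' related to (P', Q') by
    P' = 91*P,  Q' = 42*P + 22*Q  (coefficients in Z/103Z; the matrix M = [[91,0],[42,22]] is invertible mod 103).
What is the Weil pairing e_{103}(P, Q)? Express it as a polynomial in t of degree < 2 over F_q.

170128246088251 + 133968825532758*t

e_{103} is bilinear + alternating on E[103], so e_{103}(91*P, 42*P + 22*Q) = e_{103}(P,Q)^(91*22-0*42).
So e_{103}(P,Q) = e_{103}(P',Q')^{87}, since 45*87 = 1 mod 103.
Double-and-add over 1100111: 7-1 doublings, 5-1 additions; each step l_{T,T}/v_{2T} or l_{T,P'}/v at Q'+S for random S.
e_{103}(P',Q') = 181210754437812 + 108118719614100*t.
e_{103}(P,Q) = (181210754437812 + 108118719614100*t)^{87} = 170128246088251 + 133968825532758*t.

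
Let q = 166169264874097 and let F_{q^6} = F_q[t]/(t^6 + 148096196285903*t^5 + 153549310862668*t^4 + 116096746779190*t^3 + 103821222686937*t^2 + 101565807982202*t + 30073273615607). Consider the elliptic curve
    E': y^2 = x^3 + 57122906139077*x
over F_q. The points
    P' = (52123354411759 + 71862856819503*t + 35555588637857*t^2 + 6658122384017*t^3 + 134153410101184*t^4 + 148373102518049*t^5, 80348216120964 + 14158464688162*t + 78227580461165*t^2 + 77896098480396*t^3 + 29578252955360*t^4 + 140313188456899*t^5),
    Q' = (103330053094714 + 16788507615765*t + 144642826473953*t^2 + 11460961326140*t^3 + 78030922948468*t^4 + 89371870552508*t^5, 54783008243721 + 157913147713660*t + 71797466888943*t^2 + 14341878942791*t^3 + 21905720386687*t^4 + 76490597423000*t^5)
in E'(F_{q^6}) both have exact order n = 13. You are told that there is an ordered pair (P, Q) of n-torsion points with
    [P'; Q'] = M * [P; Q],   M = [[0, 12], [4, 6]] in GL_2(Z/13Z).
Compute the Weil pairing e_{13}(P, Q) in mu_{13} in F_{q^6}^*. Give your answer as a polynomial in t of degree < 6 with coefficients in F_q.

4166746703233 + 51504745449319*t + 115008966294835*t^2 + 82474661913*t^3 + 77255279533542*t^4 + 145709154197346*t^5

e_{13} is bilinear + alternating on E[13], so e_{13}(12*Q, 4*P + 6*Q) = e_{13}(P,Q)^(0*6-12*4).
det M = 0*6 - 12*4 = -48 = 4 (mod 13); 4^{-1} = 10 (mod 13).
4-bit Miller (1101) on E'/F_{166169264874097} with a'=57122906139077, b'=0: accumulate tangent/chord ratios at Q'+S and P'+S'.
f_P(D_Q)/f_Q(D_P) = 117720089122517 + 30625364741007*t + 152271420324019*t^2 + 121650346159326*t^3 + 161235828073710*t^4 + 122880955922307*t^5.
Raise to 10: e(P,Q) = 4166746703233 + 51504745449319*t + 115008966294835*t^2 + 82474661913*t^3 + 77255279533542*t^4 + 145709154197346*t^5 in mu_{13}.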